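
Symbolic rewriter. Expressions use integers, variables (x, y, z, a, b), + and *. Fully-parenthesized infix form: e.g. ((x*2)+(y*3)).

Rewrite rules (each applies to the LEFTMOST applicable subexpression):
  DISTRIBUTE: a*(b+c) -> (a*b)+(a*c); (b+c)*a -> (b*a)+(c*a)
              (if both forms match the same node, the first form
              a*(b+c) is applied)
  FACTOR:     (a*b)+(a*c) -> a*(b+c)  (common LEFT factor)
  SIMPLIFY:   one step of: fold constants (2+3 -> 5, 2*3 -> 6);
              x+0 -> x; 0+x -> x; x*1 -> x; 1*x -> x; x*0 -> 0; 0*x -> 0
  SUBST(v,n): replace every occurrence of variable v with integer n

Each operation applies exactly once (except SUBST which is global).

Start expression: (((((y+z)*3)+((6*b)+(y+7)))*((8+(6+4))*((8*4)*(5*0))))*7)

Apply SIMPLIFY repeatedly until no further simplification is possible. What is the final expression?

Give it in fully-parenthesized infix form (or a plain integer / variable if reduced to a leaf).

Answer: 0

Derivation:
Start: (((((y+z)*3)+((6*b)+(y+7)))*((8+(6+4))*((8*4)*(5*0))))*7)
Step 1: at LRLR: (6+4) -> 10; overall: (((((y+z)*3)+((6*b)+(y+7)))*((8+(6+4))*((8*4)*(5*0))))*7) -> (((((y+z)*3)+((6*b)+(y+7)))*((8+10)*((8*4)*(5*0))))*7)
Step 2: at LRL: (8+10) -> 18; overall: (((((y+z)*3)+((6*b)+(y+7)))*((8+10)*((8*4)*(5*0))))*7) -> (((((y+z)*3)+((6*b)+(y+7)))*(18*((8*4)*(5*0))))*7)
Step 3: at LRRL: (8*4) -> 32; overall: (((((y+z)*3)+((6*b)+(y+7)))*(18*((8*4)*(5*0))))*7) -> (((((y+z)*3)+((6*b)+(y+7)))*(18*(32*(5*0))))*7)
Step 4: at LRRR: (5*0) -> 0; overall: (((((y+z)*3)+((6*b)+(y+7)))*(18*(32*(5*0))))*7) -> (((((y+z)*3)+((6*b)+(y+7)))*(18*(32*0)))*7)
Step 5: at LRR: (32*0) -> 0; overall: (((((y+z)*3)+((6*b)+(y+7)))*(18*(32*0)))*7) -> (((((y+z)*3)+((6*b)+(y+7)))*(18*0))*7)
Step 6: at LR: (18*0) -> 0; overall: (((((y+z)*3)+((6*b)+(y+7)))*(18*0))*7) -> (((((y+z)*3)+((6*b)+(y+7)))*0)*7)
Step 7: at L: ((((y+z)*3)+((6*b)+(y+7)))*0) -> 0; overall: (((((y+z)*3)+((6*b)+(y+7)))*0)*7) -> (0*7)
Step 8: at root: (0*7) -> 0; overall: (0*7) -> 0
Fixed point: 0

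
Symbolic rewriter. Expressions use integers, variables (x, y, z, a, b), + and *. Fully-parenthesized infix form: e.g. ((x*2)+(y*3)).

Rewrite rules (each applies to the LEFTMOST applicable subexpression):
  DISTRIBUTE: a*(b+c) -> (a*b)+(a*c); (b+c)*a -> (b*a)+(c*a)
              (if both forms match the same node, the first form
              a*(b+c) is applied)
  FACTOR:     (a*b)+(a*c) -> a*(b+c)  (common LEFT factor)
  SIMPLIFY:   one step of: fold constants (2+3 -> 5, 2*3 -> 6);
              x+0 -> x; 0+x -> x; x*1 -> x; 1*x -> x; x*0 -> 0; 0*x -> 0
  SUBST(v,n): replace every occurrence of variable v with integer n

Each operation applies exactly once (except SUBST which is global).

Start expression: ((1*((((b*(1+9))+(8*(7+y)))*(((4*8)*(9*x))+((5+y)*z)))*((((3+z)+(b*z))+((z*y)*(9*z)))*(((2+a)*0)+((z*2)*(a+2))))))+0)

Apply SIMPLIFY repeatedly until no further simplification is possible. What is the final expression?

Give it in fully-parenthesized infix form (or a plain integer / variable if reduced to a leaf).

Answer: ((((b*10)+(8*(7+y)))*((32*(9*x))+((5+y)*z)))*((((3+z)+(b*z))+((z*y)*(9*z)))*((z*2)*(a+2))))

Derivation:
Start: ((1*((((b*(1+9))+(8*(7+y)))*(((4*8)*(9*x))+((5+y)*z)))*((((3+z)+(b*z))+((z*y)*(9*z)))*(((2+a)*0)+((z*2)*(a+2))))))+0)
Step 1: at root: ((1*((((b*(1+9))+(8*(7+y)))*(((4*8)*(9*x))+((5+y)*z)))*((((3+z)+(b*z))+((z*y)*(9*z)))*(((2+a)*0)+((z*2)*(a+2))))))+0) -> (1*((((b*(1+9))+(8*(7+y)))*(((4*8)*(9*x))+((5+y)*z)))*((((3+z)+(b*z))+((z*y)*(9*z)))*(((2+a)*0)+((z*2)*(a+2)))))); overall: ((1*((((b*(1+9))+(8*(7+y)))*(((4*8)*(9*x))+((5+y)*z)))*((((3+z)+(b*z))+((z*y)*(9*z)))*(((2+a)*0)+((z*2)*(a+2))))))+0) -> (1*((((b*(1+9))+(8*(7+y)))*(((4*8)*(9*x))+((5+y)*z)))*((((3+z)+(b*z))+((z*y)*(9*z)))*(((2+a)*0)+((z*2)*(a+2))))))
Step 2: at root: (1*((((b*(1+9))+(8*(7+y)))*(((4*8)*(9*x))+((5+y)*z)))*((((3+z)+(b*z))+((z*y)*(9*z)))*(((2+a)*0)+((z*2)*(a+2)))))) -> ((((b*(1+9))+(8*(7+y)))*(((4*8)*(9*x))+((5+y)*z)))*((((3+z)+(b*z))+((z*y)*(9*z)))*(((2+a)*0)+((z*2)*(a+2))))); overall: (1*((((b*(1+9))+(8*(7+y)))*(((4*8)*(9*x))+((5+y)*z)))*((((3+z)+(b*z))+((z*y)*(9*z)))*(((2+a)*0)+((z*2)*(a+2)))))) -> ((((b*(1+9))+(8*(7+y)))*(((4*8)*(9*x))+((5+y)*z)))*((((3+z)+(b*z))+((z*y)*(9*z)))*(((2+a)*0)+((z*2)*(a+2)))))
Step 3: at LLLR: (1+9) -> 10; overall: ((((b*(1+9))+(8*(7+y)))*(((4*8)*(9*x))+((5+y)*z)))*((((3+z)+(b*z))+((z*y)*(9*z)))*(((2+a)*0)+((z*2)*(a+2))))) -> ((((b*10)+(8*(7+y)))*(((4*8)*(9*x))+((5+y)*z)))*((((3+z)+(b*z))+((z*y)*(9*z)))*(((2+a)*0)+((z*2)*(a+2)))))
Step 4: at LRLL: (4*8) -> 32; overall: ((((b*10)+(8*(7+y)))*(((4*8)*(9*x))+((5+y)*z)))*((((3+z)+(b*z))+((z*y)*(9*z)))*(((2+a)*0)+((z*2)*(a+2))))) -> ((((b*10)+(8*(7+y)))*((32*(9*x))+((5+y)*z)))*((((3+z)+(b*z))+((z*y)*(9*z)))*(((2+a)*0)+((z*2)*(a+2)))))
Step 5: at RRL: ((2+a)*0) -> 0; overall: ((((b*10)+(8*(7+y)))*((32*(9*x))+((5+y)*z)))*((((3+z)+(b*z))+((z*y)*(9*z)))*(((2+a)*0)+((z*2)*(a+2))))) -> ((((b*10)+(8*(7+y)))*((32*(9*x))+((5+y)*z)))*((((3+z)+(b*z))+((z*y)*(9*z)))*(0+((z*2)*(a+2)))))
Step 6: at RR: (0+((z*2)*(a+2))) -> ((z*2)*(a+2)); overall: ((((b*10)+(8*(7+y)))*((32*(9*x))+((5+y)*z)))*((((3+z)+(b*z))+((z*y)*(9*z)))*(0+((z*2)*(a+2))))) -> ((((b*10)+(8*(7+y)))*((32*(9*x))+((5+y)*z)))*((((3+z)+(b*z))+((z*y)*(9*z)))*((z*2)*(a+2))))
Fixed point: ((((b*10)+(8*(7+y)))*((32*(9*x))+((5+y)*z)))*((((3+z)+(b*z))+((z*y)*(9*z)))*((z*2)*(a+2))))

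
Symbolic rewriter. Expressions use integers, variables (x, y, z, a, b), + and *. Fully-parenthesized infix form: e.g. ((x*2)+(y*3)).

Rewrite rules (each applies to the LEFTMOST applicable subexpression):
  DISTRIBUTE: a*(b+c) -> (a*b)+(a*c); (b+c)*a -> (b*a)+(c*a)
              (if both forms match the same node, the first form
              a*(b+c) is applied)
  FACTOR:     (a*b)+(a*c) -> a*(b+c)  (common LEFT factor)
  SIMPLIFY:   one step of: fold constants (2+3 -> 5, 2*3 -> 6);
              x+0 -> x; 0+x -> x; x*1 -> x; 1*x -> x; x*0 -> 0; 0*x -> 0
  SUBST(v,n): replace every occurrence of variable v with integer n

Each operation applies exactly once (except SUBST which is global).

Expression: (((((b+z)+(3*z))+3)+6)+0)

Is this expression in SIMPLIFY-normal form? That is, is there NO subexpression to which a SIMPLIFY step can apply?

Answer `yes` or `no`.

Expression: (((((b+z)+(3*z))+3)+6)+0)
Scanning for simplifiable subexpressions (pre-order)...
  at root: (((((b+z)+(3*z))+3)+6)+0) (SIMPLIFIABLE)
  at L: ((((b+z)+(3*z))+3)+6) (not simplifiable)
  at LL: (((b+z)+(3*z))+3) (not simplifiable)
  at LLL: ((b+z)+(3*z)) (not simplifiable)
  at LLLL: (b+z) (not simplifiable)
  at LLLR: (3*z) (not simplifiable)
Found simplifiable subexpr at path root: (((((b+z)+(3*z))+3)+6)+0)
One SIMPLIFY step would give: ((((b+z)+(3*z))+3)+6)
-> NOT in normal form.

Answer: no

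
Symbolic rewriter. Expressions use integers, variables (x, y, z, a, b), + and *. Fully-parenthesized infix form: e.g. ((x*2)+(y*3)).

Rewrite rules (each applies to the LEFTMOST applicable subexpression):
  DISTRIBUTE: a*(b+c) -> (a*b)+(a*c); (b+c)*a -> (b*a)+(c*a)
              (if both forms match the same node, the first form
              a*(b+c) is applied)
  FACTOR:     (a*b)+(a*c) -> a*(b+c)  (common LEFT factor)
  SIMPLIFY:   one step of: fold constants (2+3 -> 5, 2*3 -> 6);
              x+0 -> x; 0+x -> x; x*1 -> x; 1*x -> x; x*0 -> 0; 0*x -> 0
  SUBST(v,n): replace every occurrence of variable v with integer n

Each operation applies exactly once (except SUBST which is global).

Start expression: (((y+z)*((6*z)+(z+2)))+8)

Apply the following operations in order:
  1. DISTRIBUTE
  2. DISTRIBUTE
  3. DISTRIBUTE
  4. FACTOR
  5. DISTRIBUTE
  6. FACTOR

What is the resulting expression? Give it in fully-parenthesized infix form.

Answer: ((((y*(6*z))+(z*(6*z)))+((y+z)*(z+2)))+8)

Derivation:
Start: (((y+z)*((6*z)+(z+2)))+8)
Apply DISTRIBUTE at L (target: ((y+z)*((6*z)+(z+2)))): (((y+z)*((6*z)+(z+2)))+8) -> ((((y+z)*(6*z))+((y+z)*(z+2)))+8)
Apply DISTRIBUTE at LL (target: ((y+z)*(6*z))): ((((y+z)*(6*z))+((y+z)*(z+2)))+8) -> ((((y*(6*z))+(z*(6*z)))+((y+z)*(z+2)))+8)
Apply DISTRIBUTE at LR (target: ((y+z)*(z+2))): ((((y*(6*z))+(z*(6*z)))+((y+z)*(z+2)))+8) -> ((((y*(6*z))+(z*(6*z)))+(((y+z)*z)+((y+z)*2)))+8)
Apply FACTOR at LR (target: (((y+z)*z)+((y+z)*2))): ((((y*(6*z))+(z*(6*z)))+(((y+z)*z)+((y+z)*2)))+8) -> ((((y*(6*z))+(z*(6*z)))+((y+z)*(z+2)))+8)
Apply DISTRIBUTE at LR (target: ((y+z)*(z+2))): ((((y*(6*z))+(z*(6*z)))+((y+z)*(z+2)))+8) -> ((((y*(6*z))+(z*(6*z)))+(((y+z)*z)+((y+z)*2)))+8)
Apply FACTOR at LR (target: (((y+z)*z)+((y+z)*2))): ((((y*(6*z))+(z*(6*z)))+(((y+z)*z)+((y+z)*2)))+8) -> ((((y*(6*z))+(z*(6*z)))+((y+z)*(z+2)))+8)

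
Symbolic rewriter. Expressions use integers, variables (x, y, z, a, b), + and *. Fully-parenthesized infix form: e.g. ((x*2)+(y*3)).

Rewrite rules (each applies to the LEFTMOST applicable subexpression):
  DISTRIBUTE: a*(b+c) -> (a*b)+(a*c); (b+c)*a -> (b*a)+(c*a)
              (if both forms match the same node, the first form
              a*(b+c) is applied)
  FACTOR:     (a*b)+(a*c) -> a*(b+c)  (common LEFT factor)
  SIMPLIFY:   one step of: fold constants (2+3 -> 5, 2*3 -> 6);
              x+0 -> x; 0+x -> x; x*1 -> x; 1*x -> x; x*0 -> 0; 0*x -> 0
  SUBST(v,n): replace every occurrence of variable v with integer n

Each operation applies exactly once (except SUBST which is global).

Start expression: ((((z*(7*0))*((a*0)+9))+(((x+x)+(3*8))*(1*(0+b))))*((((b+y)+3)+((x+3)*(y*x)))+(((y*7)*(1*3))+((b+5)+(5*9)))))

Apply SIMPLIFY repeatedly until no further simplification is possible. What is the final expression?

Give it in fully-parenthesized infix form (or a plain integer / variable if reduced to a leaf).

Answer: ((((x+x)+24)*b)*((((b+y)+3)+((x+3)*(y*x)))+(((y*7)*3)+((b+5)+45))))

Derivation:
Start: ((((z*(7*0))*((a*0)+9))+(((x+x)+(3*8))*(1*(0+b))))*((((b+y)+3)+((x+3)*(y*x)))+(((y*7)*(1*3))+((b+5)+(5*9)))))
Step 1: at LLLR: (7*0) -> 0; overall: ((((z*(7*0))*((a*0)+9))+(((x+x)+(3*8))*(1*(0+b))))*((((b+y)+3)+((x+3)*(y*x)))+(((y*7)*(1*3))+((b+5)+(5*9))))) -> ((((z*0)*((a*0)+9))+(((x+x)+(3*8))*(1*(0+b))))*((((b+y)+3)+((x+3)*(y*x)))+(((y*7)*(1*3))+((b+5)+(5*9)))))
Step 2: at LLL: (z*0) -> 0; overall: ((((z*0)*((a*0)+9))+(((x+x)+(3*8))*(1*(0+b))))*((((b+y)+3)+((x+3)*(y*x)))+(((y*7)*(1*3))+((b+5)+(5*9))))) -> (((0*((a*0)+9))+(((x+x)+(3*8))*(1*(0+b))))*((((b+y)+3)+((x+3)*(y*x)))+(((y*7)*(1*3))+((b+5)+(5*9)))))
Step 3: at LL: (0*((a*0)+9)) -> 0; overall: (((0*((a*0)+9))+(((x+x)+(3*8))*(1*(0+b))))*((((b+y)+3)+((x+3)*(y*x)))+(((y*7)*(1*3))+((b+5)+(5*9))))) -> ((0+(((x+x)+(3*8))*(1*(0+b))))*((((b+y)+3)+((x+3)*(y*x)))+(((y*7)*(1*3))+((b+5)+(5*9)))))
Step 4: at L: (0+(((x+x)+(3*8))*(1*(0+b)))) -> (((x+x)+(3*8))*(1*(0+b))); overall: ((0+(((x+x)+(3*8))*(1*(0+b))))*((((b+y)+3)+((x+3)*(y*x)))+(((y*7)*(1*3))+((b+5)+(5*9))))) -> ((((x+x)+(3*8))*(1*(0+b)))*((((b+y)+3)+((x+3)*(y*x)))+(((y*7)*(1*3))+((b+5)+(5*9)))))
Step 5: at LLR: (3*8) -> 24; overall: ((((x+x)+(3*8))*(1*(0+b)))*((((b+y)+3)+((x+3)*(y*x)))+(((y*7)*(1*3))+((b+5)+(5*9))))) -> ((((x+x)+24)*(1*(0+b)))*((((b+y)+3)+((x+3)*(y*x)))+(((y*7)*(1*3))+((b+5)+(5*9)))))
Step 6: at LR: (1*(0+b)) -> (0+b); overall: ((((x+x)+24)*(1*(0+b)))*((((b+y)+3)+((x+3)*(y*x)))+(((y*7)*(1*3))+((b+5)+(5*9))))) -> ((((x+x)+24)*(0+b))*((((b+y)+3)+((x+3)*(y*x)))+(((y*7)*(1*3))+((b+5)+(5*9)))))
Step 7: at LR: (0+b) -> b; overall: ((((x+x)+24)*(0+b))*((((b+y)+3)+((x+3)*(y*x)))+(((y*7)*(1*3))+((b+5)+(5*9))))) -> ((((x+x)+24)*b)*((((b+y)+3)+((x+3)*(y*x)))+(((y*7)*(1*3))+((b+5)+(5*9)))))
Step 8: at RRLR: (1*3) -> 3; overall: ((((x+x)+24)*b)*((((b+y)+3)+((x+3)*(y*x)))+(((y*7)*(1*3))+((b+5)+(5*9))))) -> ((((x+x)+24)*b)*((((b+y)+3)+((x+3)*(y*x)))+(((y*7)*3)+((b+5)+(5*9)))))
Step 9: at RRRR: (5*9) -> 45; overall: ((((x+x)+24)*b)*((((b+y)+3)+((x+3)*(y*x)))+(((y*7)*3)+((b+5)+(5*9))))) -> ((((x+x)+24)*b)*((((b+y)+3)+((x+3)*(y*x)))+(((y*7)*3)+((b+5)+45))))
Fixed point: ((((x+x)+24)*b)*((((b+y)+3)+((x+3)*(y*x)))+(((y*7)*3)+((b+5)+45))))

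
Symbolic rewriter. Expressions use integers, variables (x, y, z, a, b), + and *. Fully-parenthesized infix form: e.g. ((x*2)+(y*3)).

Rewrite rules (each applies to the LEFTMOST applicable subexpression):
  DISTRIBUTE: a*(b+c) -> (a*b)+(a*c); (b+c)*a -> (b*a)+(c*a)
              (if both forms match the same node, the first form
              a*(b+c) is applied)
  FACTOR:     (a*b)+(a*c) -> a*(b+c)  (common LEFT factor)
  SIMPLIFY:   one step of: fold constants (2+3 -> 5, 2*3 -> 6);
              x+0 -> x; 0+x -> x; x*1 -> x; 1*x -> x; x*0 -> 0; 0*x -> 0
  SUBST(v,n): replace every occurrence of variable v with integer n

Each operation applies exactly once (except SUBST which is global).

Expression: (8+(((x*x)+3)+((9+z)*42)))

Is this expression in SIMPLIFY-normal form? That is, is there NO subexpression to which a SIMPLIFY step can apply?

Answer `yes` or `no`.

Answer: yes

Derivation:
Expression: (8+(((x*x)+3)+((9+z)*42)))
Scanning for simplifiable subexpressions (pre-order)...
  at root: (8+(((x*x)+3)+((9+z)*42))) (not simplifiable)
  at R: (((x*x)+3)+((9+z)*42)) (not simplifiable)
  at RL: ((x*x)+3) (not simplifiable)
  at RLL: (x*x) (not simplifiable)
  at RR: ((9+z)*42) (not simplifiable)
  at RRL: (9+z) (not simplifiable)
Result: no simplifiable subexpression found -> normal form.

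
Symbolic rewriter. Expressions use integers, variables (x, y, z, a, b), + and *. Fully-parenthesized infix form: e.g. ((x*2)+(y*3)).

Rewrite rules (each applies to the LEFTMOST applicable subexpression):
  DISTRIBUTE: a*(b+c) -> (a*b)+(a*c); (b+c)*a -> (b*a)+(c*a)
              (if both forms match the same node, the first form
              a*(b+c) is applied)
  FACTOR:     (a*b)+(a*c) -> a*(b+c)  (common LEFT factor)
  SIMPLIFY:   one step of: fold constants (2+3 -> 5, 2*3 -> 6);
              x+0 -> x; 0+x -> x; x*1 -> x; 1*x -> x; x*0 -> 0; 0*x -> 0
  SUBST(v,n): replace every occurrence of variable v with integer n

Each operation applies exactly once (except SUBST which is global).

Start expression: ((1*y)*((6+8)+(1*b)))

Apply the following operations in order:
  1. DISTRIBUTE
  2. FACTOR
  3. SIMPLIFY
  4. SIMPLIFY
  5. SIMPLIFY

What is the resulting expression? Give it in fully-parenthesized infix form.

Answer: (y*(14+b))

Derivation:
Start: ((1*y)*((6+8)+(1*b)))
Apply DISTRIBUTE at root (target: ((1*y)*((6+8)+(1*b)))): ((1*y)*((6+8)+(1*b))) -> (((1*y)*(6+8))+((1*y)*(1*b)))
Apply FACTOR at root (target: (((1*y)*(6+8))+((1*y)*(1*b)))): (((1*y)*(6+8))+((1*y)*(1*b))) -> ((1*y)*((6+8)+(1*b)))
Apply SIMPLIFY at L (target: (1*y)): ((1*y)*((6+8)+(1*b))) -> (y*((6+8)+(1*b)))
Apply SIMPLIFY at RL (target: (6+8)): (y*((6+8)+(1*b))) -> (y*(14+(1*b)))
Apply SIMPLIFY at RR (target: (1*b)): (y*(14+(1*b))) -> (y*(14+b))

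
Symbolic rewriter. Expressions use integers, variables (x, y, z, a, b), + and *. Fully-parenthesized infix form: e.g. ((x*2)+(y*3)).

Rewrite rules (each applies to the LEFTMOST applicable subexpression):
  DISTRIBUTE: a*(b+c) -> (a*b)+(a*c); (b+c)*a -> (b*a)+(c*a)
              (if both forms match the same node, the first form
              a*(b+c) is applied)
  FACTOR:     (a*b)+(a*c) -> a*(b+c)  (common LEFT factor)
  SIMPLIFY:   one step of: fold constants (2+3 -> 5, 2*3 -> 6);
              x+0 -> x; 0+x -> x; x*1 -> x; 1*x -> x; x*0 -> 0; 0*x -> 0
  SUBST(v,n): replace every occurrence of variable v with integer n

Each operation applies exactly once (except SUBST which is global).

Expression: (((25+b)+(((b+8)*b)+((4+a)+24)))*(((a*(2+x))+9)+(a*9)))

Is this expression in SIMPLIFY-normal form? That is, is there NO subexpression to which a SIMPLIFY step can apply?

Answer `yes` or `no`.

Expression: (((25+b)+(((b+8)*b)+((4+a)+24)))*(((a*(2+x))+9)+(a*9)))
Scanning for simplifiable subexpressions (pre-order)...
  at root: (((25+b)+(((b+8)*b)+((4+a)+24)))*(((a*(2+x))+9)+(a*9))) (not simplifiable)
  at L: ((25+b)+(((b+8)*b)+((4+a)+24))) (not simplifiable)
  at LL: (25+b) (not simplifiable)
  at LR: (((b+8)*b)+((4+a)+24)) (not simplifiable)
  at LRL: ((b+8)*b) (not simplifiable)
  at LRLL: (b+8) (not simplifiable)
  at LRR: ((4+a)+24) (not simplifiable)
  at LRRL: (4+a) (not simplifiable)
  at R: (((a*(2+x))+9)+(a*9)) (not simplifiable)
  at RL: ((a*(2+x))+9) (not simplifiable)
  at RLL: (a*(2+x)) (not simplifiable)
  at RLLR: (2+x) (not simplifiable)
  at RR: (a*9) (not simplifiable)
Result: no simplifiable subexpression found -> normal form.

Answer: yes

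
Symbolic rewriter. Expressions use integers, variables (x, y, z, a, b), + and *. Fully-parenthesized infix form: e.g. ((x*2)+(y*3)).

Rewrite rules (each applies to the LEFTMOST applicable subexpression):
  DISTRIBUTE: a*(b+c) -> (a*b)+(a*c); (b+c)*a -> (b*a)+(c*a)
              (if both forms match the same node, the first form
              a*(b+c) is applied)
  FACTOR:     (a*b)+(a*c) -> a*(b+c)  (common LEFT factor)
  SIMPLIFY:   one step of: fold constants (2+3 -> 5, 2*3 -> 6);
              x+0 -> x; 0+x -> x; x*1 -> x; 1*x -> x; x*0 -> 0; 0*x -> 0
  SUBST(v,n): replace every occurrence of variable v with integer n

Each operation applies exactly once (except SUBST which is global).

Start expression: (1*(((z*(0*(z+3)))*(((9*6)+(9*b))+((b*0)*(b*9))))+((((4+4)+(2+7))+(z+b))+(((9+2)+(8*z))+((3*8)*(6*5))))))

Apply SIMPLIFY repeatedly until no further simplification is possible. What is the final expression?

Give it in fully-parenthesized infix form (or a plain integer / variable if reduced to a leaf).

Start: (1*(((z*(0*(z+3)))*(((9*6)+(9*b))+((b*0)*(b*9))))+((((4+4)+(2+7))+(z+b))+(((9+2)+(8*z))+((3*8)*(6*5))))))
Step 1: at root: (1*(((z*(0*(z+3)))*(((9*6)+(9*b))+((b*0)*(b*9))))+((((4+4)+(2+7))+(z+b))+(((9+2)+(8*z))+((3*8)*(6*5)))))) -> (((z*(0*(z+3)))*(((9*6)+(9*b))+((b*0)*(b*9))))+((((4+4)+(2+7))+(z+b))+(((9+2)+(8*z))+((3*8)*(6*5))))); overall: (1*(((z*(0*(z+3)))*(((9*6)+(9*b))+((b*0)*(b*9))))+((((4+4)+(2+7))+(z+b))+(((9+2)+(8*z))+((3*8)*(6*5)))))) -> (((z*(0*(z+3)))*(((9*6)+(9*b))+((b*0)*(b*9))))+((((4+4)+(2+7))+(z+b))+(((9+2)+(8*z))+((3*8)*(6*5)))))
Step 2: at LLR: (0*(z+3)) -> 0; overall: (((z*(0*(z+3)))*(((9*6)+(9*b))+((b*0)*(b*9))))+((((4+4)+(2+7))+(z+b))+(((9+2)+(8*z))+((3*8)*(6*5))))) -> (((z*0)*(((9*6)+(9*b))+((b*0)*(b*9))))+((((4+4)+(2+7))+(z+b))+(((9+2)+(8*z))+((3*8)*(6*5)))))
Step 3: at LL: (z*0) -> 0; overall: (((z*0)*(((9*6)+(9*b))+((b*0)*(b*9))))+((((4+4)+(2+7))+(z+b))+(((9+2)+(8*z))+((3*8)*(6*5))))) -> ((0*(((9*6)+(9*b))+((b*0)*(b*9))))+((((4+4)+(2+7))+(z+b))+(((9+2)+(8*z))+((3*8)*(6*5)))))
Step 4: at L: (0*(((9*6)+(9*b))+((b*0)*(b*9)))) -> 0; overall: ((0*(((9*6)+(9*b))+((b*0)*(b*9))))+((((4+4)+(2+7))+(z+b))+(((9+2)+(8*z))+((3*8)*(6*5))))) -> (0+((((4+4)+(2+7))+(z+b))+(((9+2)+(8*z))+((3*8)*(6*5)))))
Step 5: at root: (0+((((4+4)+(2+7))+(z+b))+(((9+2)+(8*z))+((3*8)*(6*5))))) -> ((((4+4)+(2+7))+(z+b))+(((9+2)+(8*z))+((3*8)*(6*5)))); overall: (0+((((4+4)+(2+7))+(z+b))+(((9+2)+(8*z))+((3*8)*(6*5))))) -> ((((4+4)+(2+7))+(z+b))+(((9+2)+(8*z))+((3*8)*(6*5))))
Step 6: at LLL: (4+4) -> 8; overall: ((((4+4)+(2+7))+(z+b))+(((9+2)+(8*z))+((3*8)*(6*5)))) -> (((8+(2+7))+(z+b))+(((9+2)+(8*z))+((3*8)*(6*5))))
Step 7: at LLR: (2+7) -> 9; overall: (((8+(2+7))+(z+b))+(((9+2)+(8*z))+((3*8)*(6*5)))) -> (((8+9)+(z+b))+(((9+2)+(8*z))+((3*8)*(6*5))))
Step 8: at LL: (8+9) -> 17; overall: (((8+9)+(z+b))+(((9+2)+(8*z))+((3*8)*(6*5)))) -> ((17+(z+b))+(((9+2)+(8*z))+((3*8)*(6*5))))
Step 9: at RLL: (9+2) -> 11; overall: ((17+(z+b))+(((9+2)+(8*z))+((3*8)*(6*5)))) -> ((17+(z+b))+((11+(8*z))+((3*8)*(6*5))))
Step 10: at RRL: (3*8) -> 24; overall: ((17+(z+b))+((11+(8*z))+((3*8)*(6*5)))) -> ((17+(z+b))+((11+(8*z))+(24*(6*5))))
Step 11: at RRR: (6*5) -> 30; overall: ((17+(z+b))+((11+(8*z))+(24*(6*5)))) -> ((17+(z+b))+((11+(8*z))+(24*30)))
Step 12: at RR: (24*30) -> 720; overall: ((17+(z+b))+((11+(8*z))+(24*30))) -> ((17+(z+b))+((11+(8*z))+720))
Fixed point: ((17+(z+b))+((11+(8*z))+720))

Answer: ((17+(z+b))+((11+(8*z))+720))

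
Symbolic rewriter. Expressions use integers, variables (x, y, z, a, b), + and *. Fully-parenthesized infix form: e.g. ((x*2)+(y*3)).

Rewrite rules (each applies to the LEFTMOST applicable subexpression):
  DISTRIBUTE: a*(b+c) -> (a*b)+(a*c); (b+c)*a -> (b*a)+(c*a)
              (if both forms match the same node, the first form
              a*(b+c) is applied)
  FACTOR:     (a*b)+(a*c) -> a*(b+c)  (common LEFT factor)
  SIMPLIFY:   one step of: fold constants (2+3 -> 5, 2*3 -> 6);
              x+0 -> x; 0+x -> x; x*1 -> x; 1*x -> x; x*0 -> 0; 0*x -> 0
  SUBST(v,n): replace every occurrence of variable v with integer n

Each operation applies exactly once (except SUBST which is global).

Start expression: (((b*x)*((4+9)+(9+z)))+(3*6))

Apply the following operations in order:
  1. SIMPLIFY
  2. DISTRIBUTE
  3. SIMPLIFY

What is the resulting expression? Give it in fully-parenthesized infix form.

Answer: ((((b*x)*13)+((b*x)*(9+z)))+18)

Derivation:
Start: (((b*x)*((4+9)+(9+z)))+(3*6))
Apply SIMPLIFY at LRL (target: (4+9)): (((b*x)*((4+9)+(9+z)))+(3*6)) -> (((b*x)*(13+(9+z)))+(3*6))
Apply DISTRIBUTE at L (target: ((b*x)*(13+(9+z)))): (((b*x)*(13+(9+z)))+(3*6)) -> ((((b*x)*13)+((b*x)*(9+z)))+(3*6))
Apply SIMPLIFY at R (target: (3*6)): ((((b*x)*13)+((b*x)*(9+z)))+(3*6)) -> ((((b*x)*13)+((b*x)*(9+z)))+18)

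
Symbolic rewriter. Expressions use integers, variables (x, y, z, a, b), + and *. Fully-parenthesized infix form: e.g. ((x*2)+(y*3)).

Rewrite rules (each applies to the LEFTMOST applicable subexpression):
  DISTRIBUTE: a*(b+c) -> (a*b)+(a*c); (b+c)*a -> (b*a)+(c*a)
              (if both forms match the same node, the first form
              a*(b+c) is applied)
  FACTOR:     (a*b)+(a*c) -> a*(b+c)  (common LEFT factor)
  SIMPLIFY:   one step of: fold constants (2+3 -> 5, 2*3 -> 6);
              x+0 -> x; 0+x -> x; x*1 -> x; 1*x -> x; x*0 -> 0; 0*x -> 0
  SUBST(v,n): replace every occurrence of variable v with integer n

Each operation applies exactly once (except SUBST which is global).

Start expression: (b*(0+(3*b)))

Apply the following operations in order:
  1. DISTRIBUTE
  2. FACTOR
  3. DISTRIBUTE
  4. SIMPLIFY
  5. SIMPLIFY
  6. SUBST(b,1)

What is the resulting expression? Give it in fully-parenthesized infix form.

Answer: (1*(3*1))

Derivation:
Start: (b*(0+(3*b)))
Apply DISTRIBUTE at root (target: (b*(0+(3*b)))): (b*(0+(3*b))) -> ((b*0)+(b*(3*b)))
Apply FACTOR at root (target: ((b*0)+(b*(3*b)))): ((b*0)+(b*(3*b))) -> (b*(0+(3*b)))
Apply DISTRIBUTE at root (target: (b*(0+(3*b)))): (b*(0+(3*b))) -> ((b*0)+(b*(3*b)))
Apply SIMPLIFY at L (target: (b*0)): ((b*0)+(b*(3*b))) -> (0+(b*(3*b)))
Apply SIMPLIFY at root (target: (0+(b*(3*b)))): (0+(b*(3*b))) -> (b*(3*b))
Apply SUBST(b,1): (b*(3*b)) -> (1*(3*1))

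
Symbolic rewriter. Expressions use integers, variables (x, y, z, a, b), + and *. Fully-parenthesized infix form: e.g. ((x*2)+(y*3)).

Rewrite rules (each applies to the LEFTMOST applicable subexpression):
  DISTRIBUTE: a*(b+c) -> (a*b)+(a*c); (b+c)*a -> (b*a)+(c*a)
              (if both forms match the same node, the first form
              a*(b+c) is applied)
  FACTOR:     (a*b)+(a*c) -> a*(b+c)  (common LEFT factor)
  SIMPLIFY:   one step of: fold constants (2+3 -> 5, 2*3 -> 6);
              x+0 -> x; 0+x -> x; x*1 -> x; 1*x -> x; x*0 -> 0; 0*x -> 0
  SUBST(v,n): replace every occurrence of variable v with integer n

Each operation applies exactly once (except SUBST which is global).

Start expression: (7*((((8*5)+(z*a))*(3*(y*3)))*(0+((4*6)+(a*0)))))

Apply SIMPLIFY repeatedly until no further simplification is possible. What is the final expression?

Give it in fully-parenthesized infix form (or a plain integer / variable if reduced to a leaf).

Answer: (7*(((40+(z*a))*(3*(y*3)))*24))

Derivation:
Start: (7*((((8*5)+(z*a))*(3*(y*3)))*(0+((4*6)+(a*0)))))
Step 1: at RLLL: (8*5) -> 40; overall: (7*((((8*5)+(z*a))*(3*(y*3)))*(0+((4*6)+(a*0))))) -> (7*(((40+(z*a))*(3*(y*3)))*(0+((4*6)+(a*0)))))
Step 2: at RR: (0+((4*6)+(a*0))) -> ((4*6)+(a*0)); overall: (7*(((40+(z*a))*(3*(y*3)))*(0+((4*6)+(a*0))))) -> (7*(((40+(z*a))*(3*(y*3)))*((4*6)+(a*0))))
Step 3: at RRL: (4*6) -> 24; overall: (7*(((40+(z*a))*(3*(y*3)))*((4*6)+(a*0)))) -> (7*(((40+(z*a))*(3*(y*3)))*(24+(a*0))))
Step 4: at RRR: (a*0) -> 0; overall: (7*(((40+(z*a))*(3*(y*3)))*(24+(a*0)))) -> (7*(((40+(z*a))*(3*(y*3)))*(24+0)))
Step 5: at RR: (24+0) -> 24; overall: (7*(((40+(z*a))*(3*(y*3)))*(24+0))) -> (7*(((40+(z*a))*(3*(y*3)))*24))
Fixed point: (7*(((40+(z*a))*(3*(y*3)))*24))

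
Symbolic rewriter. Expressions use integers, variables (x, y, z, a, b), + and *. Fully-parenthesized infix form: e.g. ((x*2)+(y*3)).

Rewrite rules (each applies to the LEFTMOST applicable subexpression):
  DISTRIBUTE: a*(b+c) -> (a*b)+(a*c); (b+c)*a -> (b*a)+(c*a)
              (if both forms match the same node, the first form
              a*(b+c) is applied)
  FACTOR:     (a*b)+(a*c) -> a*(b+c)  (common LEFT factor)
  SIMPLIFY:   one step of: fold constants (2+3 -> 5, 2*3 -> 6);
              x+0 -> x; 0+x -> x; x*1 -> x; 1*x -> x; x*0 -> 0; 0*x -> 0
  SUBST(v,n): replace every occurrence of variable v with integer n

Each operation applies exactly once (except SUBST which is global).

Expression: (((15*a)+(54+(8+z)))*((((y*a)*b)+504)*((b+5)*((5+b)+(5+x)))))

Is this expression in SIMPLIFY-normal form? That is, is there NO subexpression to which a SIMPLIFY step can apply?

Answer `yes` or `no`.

Answer: yes

Derivation:
Expression: (((15*a)+(54+(8+z)))*((((y*a)*b)+504)*((b+5)*((5+b)+(5+x)))))
Scanning for simplifiable subexpressions (pre-order)...
  at root: (((15*a)+(54+(8+z)))*((((y*a)*b)+504)*((b+5)*((5+b)+(5+x))))) (not simplifiable)
  at L: ((15*a)+(54+(8+z))) (not simplifiable)
  at LL: (15*a) (not simplifiable)
  at LR: (54+(8+z)) (not simplifiable)
  at LRR: (8+z) (not simplifiable)
  at R: ((((y*a)*b)+504)*((b+5)*((5+b)+(5+x)))) (not simplifiable)
  at RL: (((y*a)*b)+504) (not simplifiable)
  at RLL: ((y*a)*b) (not simplifiable)
  at RLLL: (y*a) (not simplifiable)
  at RR: ((b+5)*((5+b)+(5+x))) (not simplifiable)
  at RRL: (b+5) (not simplifiable)
  at RRR: ((5+b)+(5+x)) (not simplifiable)
  at RRRL: (5+b) (not simplifiable)
  at RRRR: (5+x) (not simplifiable)
Result: no simplifiable subexpression found -> normal form.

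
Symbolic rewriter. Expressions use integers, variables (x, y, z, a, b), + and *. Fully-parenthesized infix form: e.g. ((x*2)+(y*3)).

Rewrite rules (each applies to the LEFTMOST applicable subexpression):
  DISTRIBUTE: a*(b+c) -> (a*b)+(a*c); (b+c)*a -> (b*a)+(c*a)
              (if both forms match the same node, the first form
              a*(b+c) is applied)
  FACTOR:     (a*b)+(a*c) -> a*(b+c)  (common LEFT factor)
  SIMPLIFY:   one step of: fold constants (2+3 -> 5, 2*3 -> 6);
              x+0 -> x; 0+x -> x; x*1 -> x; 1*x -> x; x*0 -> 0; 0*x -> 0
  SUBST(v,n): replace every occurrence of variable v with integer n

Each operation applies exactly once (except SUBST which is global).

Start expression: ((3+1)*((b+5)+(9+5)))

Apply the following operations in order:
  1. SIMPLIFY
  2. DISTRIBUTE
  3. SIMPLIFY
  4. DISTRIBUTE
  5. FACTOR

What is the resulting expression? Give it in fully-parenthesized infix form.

Start: ((3+1)*((b+5)+(9+5)))
Apply SIMPLIFY at L (target: (3+1)): ((3+1)*((b+5)+(9+5))) -> (4*((b+5)+(9+5)))
Apply DISTRIBUTE at root (target: (4*((b+5)+(9+5)))): (4*((b+5)+(9+5))) -> ((4*(b+5))+(4*(9+5)))
Apply SIMPLIFY at RR (target: (9+5)): ((4*(b+5))+(4*(9+5))) -> ((4*(b+5))+(4*14))
Apply DISTRIBUTE at L (target: (4*(b+5))): ((4*(b+5))+(4*14)) -> (((4*b)+(4*5))+(4*14))
Apply FACTOR at L (target: ((4*b)+(4*5))): (((4*b)+(4*5))+(4*14)) -> ((4*(b+5))+(4*14))

Answer: ((4*(b+5))+(4*14))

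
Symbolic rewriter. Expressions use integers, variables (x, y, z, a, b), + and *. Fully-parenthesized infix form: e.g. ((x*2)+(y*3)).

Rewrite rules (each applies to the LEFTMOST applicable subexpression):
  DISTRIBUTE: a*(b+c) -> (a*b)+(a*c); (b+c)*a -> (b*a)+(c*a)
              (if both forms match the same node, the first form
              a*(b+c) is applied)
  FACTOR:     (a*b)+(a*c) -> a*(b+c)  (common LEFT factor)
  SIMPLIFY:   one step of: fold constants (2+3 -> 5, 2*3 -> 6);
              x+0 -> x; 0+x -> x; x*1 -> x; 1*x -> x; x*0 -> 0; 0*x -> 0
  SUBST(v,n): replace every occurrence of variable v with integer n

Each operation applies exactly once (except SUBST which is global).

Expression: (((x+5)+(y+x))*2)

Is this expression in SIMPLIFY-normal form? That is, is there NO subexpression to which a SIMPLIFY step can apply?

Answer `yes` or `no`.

Expression: (((x+5)+(y+x))*2)
Scanning for simplifiable subexpressions (pre-order)...
  at root: (((x+5)+(y+x))*2) (not simplifiable)
  at L: ((x+5)+(y+x)) (not simplifiable)
  at LL: (x+5) (not simplifiable)
  at LR: (y+x) (not simplifiable)
Result: no simplifiable subexpression found -> normal form.

Answer: yes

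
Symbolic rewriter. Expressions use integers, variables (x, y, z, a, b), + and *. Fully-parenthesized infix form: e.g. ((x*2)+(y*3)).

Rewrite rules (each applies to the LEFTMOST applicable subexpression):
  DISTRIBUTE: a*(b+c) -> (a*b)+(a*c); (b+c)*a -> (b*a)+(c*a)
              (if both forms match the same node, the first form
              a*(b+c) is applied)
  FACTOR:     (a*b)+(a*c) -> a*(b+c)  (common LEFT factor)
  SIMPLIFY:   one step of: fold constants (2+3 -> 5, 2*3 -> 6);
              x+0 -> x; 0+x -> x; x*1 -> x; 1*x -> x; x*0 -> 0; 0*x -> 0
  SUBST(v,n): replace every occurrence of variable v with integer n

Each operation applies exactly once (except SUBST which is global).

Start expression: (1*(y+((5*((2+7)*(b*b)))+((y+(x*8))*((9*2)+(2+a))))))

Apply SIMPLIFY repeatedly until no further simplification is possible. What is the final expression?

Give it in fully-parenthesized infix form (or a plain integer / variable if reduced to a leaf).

Answer: (y+((5*(9*(b*b)))+((y+(x*8))*(18+(2+a)))))

Derivation:
Start: (1*(y+((5*((2+7)*(b*b)))+((y+(x*8))*((9*2)+(2+a))))))
Step 1: at root: (1*(y+((5*((2+7)*(b*b)))+((y+(x*8))*((9*2)+(2+a)))))) -> (y+((5*((2+7)*(b*b)))+((y+(x*8))*((9*2)+(2+a))))); overall: (1*(y+((5*((2+7)*(b*b)))+((y+(x*8))*((9*2)+(2+a)))))) -> (y+((5*((2+7)*(b*b)))+((y+(x*8))*((9*2)+(2+a)))))
Step 2: at RLRL: (2+7) -> 9; overall: (y+((5*((2+7)*(b*b)))+((y+(x*8))*((9*2)+(2+a))))) -> (y+((5*(9*(b*b)))+((y+(x*8))*((9*2)+(2+a)))))
Step 3: at RRRL: (9*2) -> 18; overall: (y+((5*(9*(b*b)))+((y+(x*8))*((9*2)+(2+a))))) -> (y+((5*(9*(b*b)))+((y+(x*8))*(18+(2+a)))))
Fixed point: (y+((5*(9*(b*b)))+((y+(x*8))*(18+(2+a)))))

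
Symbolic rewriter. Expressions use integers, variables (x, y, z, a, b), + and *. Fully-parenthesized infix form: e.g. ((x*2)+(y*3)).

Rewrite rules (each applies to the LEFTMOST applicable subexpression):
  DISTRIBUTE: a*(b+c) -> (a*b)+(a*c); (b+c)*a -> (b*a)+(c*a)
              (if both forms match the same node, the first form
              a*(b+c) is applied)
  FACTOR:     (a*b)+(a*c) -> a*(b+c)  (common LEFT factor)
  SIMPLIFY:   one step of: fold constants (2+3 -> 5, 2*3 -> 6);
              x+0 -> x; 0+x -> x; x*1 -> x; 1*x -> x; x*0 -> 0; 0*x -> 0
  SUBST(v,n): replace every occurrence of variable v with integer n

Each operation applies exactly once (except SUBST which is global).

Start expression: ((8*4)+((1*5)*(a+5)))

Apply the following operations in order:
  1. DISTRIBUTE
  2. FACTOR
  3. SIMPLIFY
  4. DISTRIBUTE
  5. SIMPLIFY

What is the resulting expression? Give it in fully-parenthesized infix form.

Start: ((8*4)+((1*5)*(a+5)))
Apply DISTRIBUTE at R (target: ((1*5)*(a+5))): ((8*4)+((1*5)*(a+5))) -> ((8*4)+(((1*5)*a)+((1*5)*5)))
Apply FACTOR at R (target: (((1*5)*a)+((1*5)*5))): ((8*4)+(((1*5)*a)+((1*5)*5))) -> ((8*4)+((1*5)*(a+5)))
Apply SIMPLIFY at L (target: (8*4)): ((8*4)+((1*5)*(a+5))) -> (32+((1*5)*(a+5)))
Apply DISTRIBUTE at R (target: ((1*5)*(a+5))): (32+((1*5)*(a+5))) -> (32+(((1*5)*a)+((1*5)*5)))
Apply SIMPLIFY at RLL (target: (1*5)): (32+(((1*5)*a)+((1*5)*5))) -> (32+((5*a)+((1*5)*5)))

Answer: (32+((5*a)+((1*5)*5)))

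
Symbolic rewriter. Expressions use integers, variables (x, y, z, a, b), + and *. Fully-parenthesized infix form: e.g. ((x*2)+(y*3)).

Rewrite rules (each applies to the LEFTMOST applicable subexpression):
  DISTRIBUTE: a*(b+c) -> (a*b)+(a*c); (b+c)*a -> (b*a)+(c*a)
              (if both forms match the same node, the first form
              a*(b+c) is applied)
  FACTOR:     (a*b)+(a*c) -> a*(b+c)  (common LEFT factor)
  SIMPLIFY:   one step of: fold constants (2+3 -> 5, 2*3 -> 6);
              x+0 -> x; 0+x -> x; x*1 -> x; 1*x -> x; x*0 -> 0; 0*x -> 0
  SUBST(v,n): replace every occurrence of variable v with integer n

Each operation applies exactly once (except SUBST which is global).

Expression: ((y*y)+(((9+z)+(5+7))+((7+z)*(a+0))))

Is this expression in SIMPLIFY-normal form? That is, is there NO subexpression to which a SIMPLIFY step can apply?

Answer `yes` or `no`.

Answer: no

Derivation:
Expression: ((y*y)+(((9+z)+(5+7))+((7+z)*(a+0))))
Scanning for simplifiable subexpressions (pre-order)...
  at root: ((y*y)+(((9+z)+(5+7))+((7+z)*(a+0)))) (not simplifiable)
  at L: (y*y) (not simplifiable)
  at R: (((9+z)+(5+7))+((7+z)*(a+0))) (not simplifiable)
  at RL: ((9+z)+(5+7)) (not simplifiable)
  at RLL: (9+z) (not simplifiable)
  at RLR: (5+7) (SIMPLIFIABLE)
  at RR: ((7+z)*(a+0)) (not simplifiable)
  at RRL: (7+z) (not simplifiable)
  at RRR: (a+0) (SIMPLIFIABLE)
Found simplifiable subexpr at path RLR: (5+7)
One SIMPLIFY step would give: ((y*y)+(((9+z)+12)+((7+z)*(a+0))))
-> NOT in normal form.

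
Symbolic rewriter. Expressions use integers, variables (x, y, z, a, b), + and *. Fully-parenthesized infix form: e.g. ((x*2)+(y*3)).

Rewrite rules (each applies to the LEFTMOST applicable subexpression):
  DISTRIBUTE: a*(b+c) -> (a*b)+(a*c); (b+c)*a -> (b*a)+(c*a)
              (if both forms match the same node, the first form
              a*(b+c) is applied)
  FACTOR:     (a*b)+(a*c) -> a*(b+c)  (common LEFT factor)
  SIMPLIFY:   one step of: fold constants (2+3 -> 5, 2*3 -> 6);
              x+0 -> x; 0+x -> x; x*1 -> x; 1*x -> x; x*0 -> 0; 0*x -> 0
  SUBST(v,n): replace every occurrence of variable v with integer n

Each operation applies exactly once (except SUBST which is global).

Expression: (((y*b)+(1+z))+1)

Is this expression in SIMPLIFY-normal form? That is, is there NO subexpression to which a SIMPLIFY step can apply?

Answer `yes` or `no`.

Expression: (((y*b)+(1+z))+1)
Scanning for simplifiable subexpressions (pre-order)...
  at root: (((y*b)+(1+z))+1) (not simplifiable)
  at L: ((y*b)+(1+z)) (not simplifiable)
  at LL: (y*b) (not simplifiable)
  at LR: (1+z) (not simplifiable)
Result: no simplifiable subexpression found -> normal form.

Answer: yes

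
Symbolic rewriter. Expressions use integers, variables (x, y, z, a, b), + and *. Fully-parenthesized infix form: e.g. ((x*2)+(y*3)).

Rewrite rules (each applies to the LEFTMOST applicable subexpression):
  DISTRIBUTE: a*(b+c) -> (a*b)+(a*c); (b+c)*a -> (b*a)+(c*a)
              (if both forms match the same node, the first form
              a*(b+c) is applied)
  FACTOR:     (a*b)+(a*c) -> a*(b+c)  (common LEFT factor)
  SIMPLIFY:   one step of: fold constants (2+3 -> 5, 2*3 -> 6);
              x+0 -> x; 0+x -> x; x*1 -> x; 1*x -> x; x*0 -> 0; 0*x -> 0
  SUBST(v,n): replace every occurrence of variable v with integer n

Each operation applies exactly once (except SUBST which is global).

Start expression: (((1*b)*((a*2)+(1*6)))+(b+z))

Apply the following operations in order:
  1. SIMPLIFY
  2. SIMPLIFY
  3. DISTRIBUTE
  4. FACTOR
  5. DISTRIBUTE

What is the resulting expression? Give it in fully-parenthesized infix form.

Start: (((1*b)*((a*2)+(1*6)))+(b+z))
Apply SIMPLIFY at LL (target: (1*b)): (((1*b)*((a*2)+(1*6)))+(b+z)) -> ((b*((a*2)+(1*6)))+(b+z))
Apply SIMPLIFY at LRR (target: (1*6)): ((b*((a*2)+(1*6)))+(b+z)) -> ((b*((a*2)+6))+(b+z))
Apply DISTRIBUTE at L (target: (b*((a*2)+6))): ((b*((a*2)+6))+(b+z)) -> (((b*(a*2))+(b*6))+(b+z))
Apply FACTOR at L (target: ((b*(a*2))+(b*6))): (((b*(a*2))+(b*6))+(b+z)) -> ((b*((a*2)+6))+(b+z))
Apply DISTRIBUTE at L (target: (b*((a*2)+6))): ((b*((a*2)+6))+(b+z)) -> (((b*(a*2))+(b*6))+(b+z))

Answer: (((b*(a*2))+(b*6))+(b+z))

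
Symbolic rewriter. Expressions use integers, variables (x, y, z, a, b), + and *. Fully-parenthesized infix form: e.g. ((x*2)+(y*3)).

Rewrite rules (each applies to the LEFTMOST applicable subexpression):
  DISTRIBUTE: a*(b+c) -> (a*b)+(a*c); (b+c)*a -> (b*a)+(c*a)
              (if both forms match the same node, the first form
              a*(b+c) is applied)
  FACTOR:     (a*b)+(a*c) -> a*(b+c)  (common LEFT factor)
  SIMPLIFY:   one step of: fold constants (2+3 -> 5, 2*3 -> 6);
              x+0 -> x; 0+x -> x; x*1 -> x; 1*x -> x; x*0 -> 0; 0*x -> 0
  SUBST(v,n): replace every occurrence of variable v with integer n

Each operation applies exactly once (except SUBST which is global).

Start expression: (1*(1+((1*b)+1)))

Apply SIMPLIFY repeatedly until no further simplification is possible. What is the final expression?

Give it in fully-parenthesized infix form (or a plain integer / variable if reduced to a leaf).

Answer: (1+(b+1))

Derivation:
Start: (1*(1+((1*b)+1)))
Step 1: at root: (1*(1+((1*b)+1))) -> (1+((1*b)+1)); overall: (1*(1+((1*b)+1))) -> (1+((1*b)+1))
Step 2: at RL: (1*b) -> b; overall: (1+((1*b)+1)) -> (1+(b+1))
Fixed point: (1+(b+1))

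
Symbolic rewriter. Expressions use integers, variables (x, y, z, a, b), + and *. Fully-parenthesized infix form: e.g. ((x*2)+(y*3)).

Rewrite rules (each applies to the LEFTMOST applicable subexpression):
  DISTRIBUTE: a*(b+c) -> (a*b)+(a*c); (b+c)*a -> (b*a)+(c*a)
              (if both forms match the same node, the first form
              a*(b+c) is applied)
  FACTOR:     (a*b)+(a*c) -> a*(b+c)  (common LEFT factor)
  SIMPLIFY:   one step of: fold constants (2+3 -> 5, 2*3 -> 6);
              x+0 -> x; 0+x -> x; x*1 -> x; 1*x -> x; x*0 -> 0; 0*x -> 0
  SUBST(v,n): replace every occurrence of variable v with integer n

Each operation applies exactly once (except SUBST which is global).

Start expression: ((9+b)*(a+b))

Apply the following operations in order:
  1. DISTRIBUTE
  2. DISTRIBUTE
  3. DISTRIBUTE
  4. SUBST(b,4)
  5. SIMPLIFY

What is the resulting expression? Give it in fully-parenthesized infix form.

Start: ((9+b)*(a+b))
Apply DISTRIBUTE at root (target: ((9+b)*(a+b))): ((9+b)*(a+b)) -> (((9+b)*a)+((9+b)*b))
Apply DISTRIBUTE at L (target: ((9+b)*a)): (((9+b)*a)+((9+b)*b)) -> (((9*a)+(b*a))+((9+b)*b))
Apply DISTRIBUTE at R (target: ((9+b)*b)): (((9*a)+(b*a))+((9+b)*b)) -> (((9*a)+(b*a))+((9*b)+(b*b)))
Apply SUBST(b,4): (((9*a)+(b*a))+((9*b)+(b*b))) -> (((9*a)+(4*a))+((9*4)+(4*4)))
Apply SIMPLIFY at RL (target: (9*4)): (((9*a)+(4*a))+((9*4)+(4*4))) -> (((9*a)+(4*a))+(36+(4*4)))

Answer: (((9*a)+(4*a))+(36+(4*4)))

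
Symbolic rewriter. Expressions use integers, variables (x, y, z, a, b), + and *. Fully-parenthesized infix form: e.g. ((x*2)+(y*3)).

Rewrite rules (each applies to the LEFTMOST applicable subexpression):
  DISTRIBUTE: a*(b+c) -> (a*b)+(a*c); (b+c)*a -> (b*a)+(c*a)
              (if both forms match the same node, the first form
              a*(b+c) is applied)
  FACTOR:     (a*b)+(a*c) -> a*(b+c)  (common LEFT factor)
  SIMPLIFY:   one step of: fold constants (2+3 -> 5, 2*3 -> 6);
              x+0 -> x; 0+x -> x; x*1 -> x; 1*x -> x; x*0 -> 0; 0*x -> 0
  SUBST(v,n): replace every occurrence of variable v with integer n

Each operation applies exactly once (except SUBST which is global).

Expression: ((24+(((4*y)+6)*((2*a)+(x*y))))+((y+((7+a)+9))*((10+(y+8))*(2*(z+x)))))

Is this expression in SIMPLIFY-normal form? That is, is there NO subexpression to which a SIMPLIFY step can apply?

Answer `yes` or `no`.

Answer: yes

Derivation:
Expression: ((24+(((4*y)+6)*((2*a)+(x*y))))+((y+((7+a)+9))*((10+(y+8))*(2*(z+x)))))
Scanning for simplifiable subexpressions (pre-order)...
  at root: ((24+(((4*y)+6)*((2*a)+(x*y))))+((y+((7+a)+9))*((10+(y+8))*(2*(z+x))))) (not simplifiable)
  at L: (24+(((4*y)+6)*((2*a)+(x*y)))) (not simplifiable)
  at LR: (((4*y)+6)*((2*a)+(x*y))) (not simplifiable)
  at LRL: ((4*y)+6) (not simplifiable)
  at LRLL: (4*y) (not simplifiable)
  at LRR: ((2*a)+(x*y)) (not simplifiable)
  at LRRL: (2*a) (not simplifiable)
  at LRRR: (x*y) (not simplifiable)
  at R: ((y+((7+a)+9))*((10+(y+8))*(2*(z+x)))) (not simplifiable)
  at RL: (y+((7+a)+9)) (not simplifiable)
  at RLR: ((7+a)+9) (not simplifiable)
  at RLRL: (7+a) (not simplifiable)
  at RR: ((10+(y+8))*(2*(z+x))) (not simplifiable)
  at RRL: (10+(y+8)) (not simplifiable)
  at RRLR: (y+8) (not simplifiable)
  at RRR: (2*(z+x)) (not simplifiable)
  at RRRR: (z+x) (not simplifiable)
Result: no simplifiable subexpression found -> normal form.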